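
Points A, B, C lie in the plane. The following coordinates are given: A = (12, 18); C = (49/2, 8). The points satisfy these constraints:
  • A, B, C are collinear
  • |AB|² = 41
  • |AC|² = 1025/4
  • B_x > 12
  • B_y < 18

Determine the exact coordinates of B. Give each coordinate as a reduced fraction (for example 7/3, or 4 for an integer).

1. B_x = 17  [[A, B, C are collinear ⇒ -10x-25/2y+345=0] ∩ [|B−(12, 18)|²=41]]
2. B_y = 14  [[A, B, C are collinear ⇒ -10x-25/2y+345=0] ∩ [|B−(12, 18)|²=41]]
   so B = (17, 14)

B = (17, 14)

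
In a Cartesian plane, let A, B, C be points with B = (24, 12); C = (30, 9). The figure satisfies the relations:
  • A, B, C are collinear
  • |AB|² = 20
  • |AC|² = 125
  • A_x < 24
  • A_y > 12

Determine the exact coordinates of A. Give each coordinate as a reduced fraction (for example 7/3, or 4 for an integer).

A = (20, 14)

1. A_x = 20  [[A, B, C are collinear ⇒ 3x+6y-144=0] ∩ [|A−(24, 12)|²=20]]
2. A_y = 14  [[A, B, C are collinear ⇒ 3x+6y-144=0] ∩ [|A−(24, 12)|²=20]]
   so A = (20, 14)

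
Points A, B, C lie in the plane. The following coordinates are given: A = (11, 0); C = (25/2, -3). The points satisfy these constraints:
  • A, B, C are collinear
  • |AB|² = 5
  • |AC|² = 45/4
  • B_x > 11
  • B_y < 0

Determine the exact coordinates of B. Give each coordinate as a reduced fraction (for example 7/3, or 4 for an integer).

B = (12, -2)

1. B_x = 12  [[A, B, C are collinear ⇒ -3x-3/2y+33=0] ∩ [|B−(11, 0)|²=5]]
2. B_y = -2  [[A, B, C are collinear ⇒ -3x-3/2y+33=0] ∩ [|B−(11, 0)|²=5]]
   so B = (12, -2)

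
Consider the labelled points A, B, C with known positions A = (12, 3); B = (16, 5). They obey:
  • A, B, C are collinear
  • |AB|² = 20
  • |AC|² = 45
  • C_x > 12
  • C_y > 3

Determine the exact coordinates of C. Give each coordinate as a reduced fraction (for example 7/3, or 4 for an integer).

1. C_x = 18  [[A, B, C are collinear ⇒ -2x+4y+12=0] ∩ [|C−(12, 3)|²=45]]
2. C_y = 6  [[A, B, C are collinear ⇒ -2x+4y+12=0] ∩ [|C−(12, 3)|²=45]]
   so C = (18, 6)

C = (18, 6)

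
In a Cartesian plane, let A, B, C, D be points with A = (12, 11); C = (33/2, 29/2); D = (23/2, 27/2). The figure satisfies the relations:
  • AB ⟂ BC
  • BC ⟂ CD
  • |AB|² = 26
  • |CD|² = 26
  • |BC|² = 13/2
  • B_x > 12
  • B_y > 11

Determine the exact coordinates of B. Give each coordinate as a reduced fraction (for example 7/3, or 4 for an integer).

B = (17, 12)

1. B_x = 17  [[BC ⟂ CD ⇒ 5x+1y-97=0] ∩ [|B−(12, 11)|²=26]]
2. B_y = 12  [[BC ⟂ CD ⇒ 5x+1y-97=0] ∩ [|B−(12, 11)|²=26]]
   so B = (17, 12)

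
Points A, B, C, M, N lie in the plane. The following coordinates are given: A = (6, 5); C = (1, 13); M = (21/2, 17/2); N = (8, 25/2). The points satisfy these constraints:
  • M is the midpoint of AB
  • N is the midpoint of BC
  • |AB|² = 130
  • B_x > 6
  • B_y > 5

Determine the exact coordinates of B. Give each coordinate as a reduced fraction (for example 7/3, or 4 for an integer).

1. B_x = 15  [B = 2·M−A = 2·(21/2, 17/2)−(6, 5)]
2. B_y = 12  [B = 2·M−A = 2·(21/2, 17/2)−(6, 5)]
   so B = (15, 12)

B = (15, 12)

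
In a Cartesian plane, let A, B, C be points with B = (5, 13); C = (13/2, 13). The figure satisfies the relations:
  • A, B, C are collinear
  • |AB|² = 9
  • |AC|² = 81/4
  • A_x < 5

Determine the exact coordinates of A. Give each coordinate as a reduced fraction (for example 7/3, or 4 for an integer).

1. A_x = 2  [[A, B, C are collinear ⇒ 3/2y-39/2=0] ∩ [|A−(5, 13)|²=9]]
2. A_y = 13  [[A, B, C are collinear ⇒ 3/2y-39/2=0] ∩ [|A−(5, 13)|²=9]]
   so A = (2, 13)

A = (2, 13)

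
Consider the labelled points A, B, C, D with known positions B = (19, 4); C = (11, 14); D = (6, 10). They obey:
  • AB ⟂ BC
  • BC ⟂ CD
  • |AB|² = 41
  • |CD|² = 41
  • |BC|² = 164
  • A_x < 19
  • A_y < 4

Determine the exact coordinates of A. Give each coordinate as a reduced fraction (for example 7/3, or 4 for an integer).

1. A_x = 14  [[AB ⟂ BC ⇒ 8x-10y-112=0] ∩ [|A−(19, 4)|²=41]]
2. A_y = 0  [[AB ⟂ BC ⇒ 8x-10y-112=0] ∩ [|A−(19, 4)|²=41]]
   so A = (14, 0)

A = (14, 0)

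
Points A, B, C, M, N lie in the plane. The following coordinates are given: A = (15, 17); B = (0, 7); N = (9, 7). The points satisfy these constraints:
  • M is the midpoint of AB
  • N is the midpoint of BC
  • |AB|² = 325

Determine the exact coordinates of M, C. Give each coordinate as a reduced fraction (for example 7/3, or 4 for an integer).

M = (15/2, 12)
C = (18, 7)

1. M_x = 15/2  [2·M = A+B = (15, 17)+(0, 7)]
2. M_y = 12  [2·M = A+B = (15, 17)+(0, 7)]
   so M = (15/2, 12)
3. C_x = 18  [C = 2·N−B = 2·(9, 7)−(0, 7)]
4. C_y = 7  [C = 2·N−B = 2·(9, 7)−(0, 7)]
   so C = (18, 7)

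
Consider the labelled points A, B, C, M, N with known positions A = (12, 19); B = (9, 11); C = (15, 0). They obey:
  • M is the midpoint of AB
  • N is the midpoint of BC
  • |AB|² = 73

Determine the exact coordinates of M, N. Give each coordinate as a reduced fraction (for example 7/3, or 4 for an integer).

M = (21/2, 15)
N = (12, 11/2)

1. M_x = 21/2  [2·M = A+B = (12, 19)+(9, 11)]
2. M_y = 15  [2·M = A+B = (12, 19)+(9, 11)]
   so M = (21/2, 15)
3. N_x = 12  [2·N = B+C = (9, 11)+(15, 0)]
4. N_y = 11/2  [2·N = B+C = (9, 11)+(15, 0)]
   so N = (12, 11/2)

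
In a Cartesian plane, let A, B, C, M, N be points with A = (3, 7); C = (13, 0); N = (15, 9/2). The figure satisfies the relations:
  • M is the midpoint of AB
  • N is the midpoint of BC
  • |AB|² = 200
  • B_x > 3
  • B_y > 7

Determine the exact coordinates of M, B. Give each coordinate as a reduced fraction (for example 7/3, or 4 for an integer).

1. B_x = 17  [B = 2·N−C = 2·(15, 9/2)−(13, 0)]
2. B_y = 9  [B = 2·N−C = 2·(15, 9/2)−(13, 0)]
   so B = (17, 9)
3. M_x = 10  [2·M = A+B = (3, 7)+(17, 9)]
4. M_y = 8  [2·M = A+B = (3, 7)+(17, 9)]
   so M = (10, 8)

M = (10, 8)
B = (17, 9)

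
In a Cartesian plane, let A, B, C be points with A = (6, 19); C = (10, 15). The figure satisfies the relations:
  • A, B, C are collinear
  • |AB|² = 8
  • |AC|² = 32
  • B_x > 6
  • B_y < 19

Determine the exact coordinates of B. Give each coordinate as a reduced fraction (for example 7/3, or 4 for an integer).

B = (8, 17)

1. B_x = 8  [[A, B, C are collinear ⇒ -4x-4y+100=0] ∩ [|B−(6, 19)|²=8]]
2. B_y = 17  [[A, B, C are collinear ⇒ -4x-4y+100=0] ∩ [|B−(6, 19)|²=8]]
   so B = (8, 17)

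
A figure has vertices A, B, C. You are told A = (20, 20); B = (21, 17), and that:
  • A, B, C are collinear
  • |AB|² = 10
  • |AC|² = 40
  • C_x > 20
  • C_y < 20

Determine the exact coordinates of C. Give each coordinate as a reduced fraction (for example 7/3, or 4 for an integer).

C = (22, 14)

1. C_x = 22  [[A, B, C are collinear ⇒ 3x+1y-80=0] ∩ [|C−(20, 20)|²=40]]
2. C_y = 14  [[A, B, C are collinear ⇒ 3x+1y-80=0] ∩ [|C−(20, 20)|²=40]]
   so C = (22, 14)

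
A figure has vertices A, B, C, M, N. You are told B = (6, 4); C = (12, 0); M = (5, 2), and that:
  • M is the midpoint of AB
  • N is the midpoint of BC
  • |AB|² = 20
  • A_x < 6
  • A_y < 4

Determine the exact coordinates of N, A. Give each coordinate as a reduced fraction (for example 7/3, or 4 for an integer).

1. A_x = 4  [A = 2·M−B = 2·(5, 2)−(6, 4)]
2. A_y = 0  [A = 2·M−B = 2·(5, 2)−(6, 4)]
   so A = (4, 0)
3. N_x = 9  [2·N = B+C = (6, 4)+(12, 0)]
4. N_y = 2  [2·N = B+C = (6, 4)+(12, 0)]
   so N = (9, 2)

N = (9, 2)
A = (4, 0)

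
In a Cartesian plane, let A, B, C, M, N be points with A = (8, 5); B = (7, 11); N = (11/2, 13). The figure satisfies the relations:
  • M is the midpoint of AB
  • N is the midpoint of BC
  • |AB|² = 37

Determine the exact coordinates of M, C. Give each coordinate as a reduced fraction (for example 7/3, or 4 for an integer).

1. M_x = 15/2  [2·M = A+B = (8, 5)+(7, 11)]
2. M_y = 8  [2·M = A+B = (8, 5)+(7, 11)]
   so M = (15/2, 8)
3. C_x = 4  [C = 2·N−B = 2·(11/2, 13)−(7, 11)]
4. C_y = 15  [C = 2·N−B = 2·(11/2, 13)−(7, 11)]
   so C = (4, 15)

M = (15/2, 8)
C = (4, 15)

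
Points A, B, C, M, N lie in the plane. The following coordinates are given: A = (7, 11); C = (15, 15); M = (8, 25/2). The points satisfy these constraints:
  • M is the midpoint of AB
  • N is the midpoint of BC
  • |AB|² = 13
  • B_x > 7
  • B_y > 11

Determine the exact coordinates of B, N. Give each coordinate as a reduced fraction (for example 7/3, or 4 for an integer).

1. B_x = 9  [B = 2·M−A = 2·(8, 25/2)−(7, 11)]
2. B_y = 14  [B = 2·M−A = 2·(8, 25/2)−(7, 11)]
   so B = (9, 14)
3. N_x = 12  [2·N = B+C = (9, 14)+(15, 15)]
4. N_y = 29/2  [2·N = B+C = (9, 14)+(15, 15)]
   so N = (12, 29/2)

B = (9, 14)
N = (12, 29/2)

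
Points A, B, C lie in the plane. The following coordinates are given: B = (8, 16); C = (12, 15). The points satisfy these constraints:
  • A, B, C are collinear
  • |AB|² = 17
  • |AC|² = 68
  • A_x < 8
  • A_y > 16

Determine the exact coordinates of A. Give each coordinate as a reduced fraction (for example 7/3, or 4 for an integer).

1. A_x = 4  [[A, B, C are collinear ⇒ 1x+4y-72=0] ∩ [|A−(8, 16)|²=17]]
2. A_y = 17  [[A, B, C are collinear ⇒ 1x+4y-72=0] ∩ [|A−(8, 16)|²=17]]
   so A = (4, 17)

A = (4, 17)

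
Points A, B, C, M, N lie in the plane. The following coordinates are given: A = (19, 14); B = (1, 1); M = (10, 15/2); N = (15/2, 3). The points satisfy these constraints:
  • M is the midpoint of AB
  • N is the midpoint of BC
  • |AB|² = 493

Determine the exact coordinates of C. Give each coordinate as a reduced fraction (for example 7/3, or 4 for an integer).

1. C_x = 14  [C = 2·N−B = 2·(15/2, 3)−(1, 1)]
2. C_y = 5  [C = 2·N−B = 2·(15/2, 3)−(1, 1)]
   so C = (14, 5)

C = (14, 5)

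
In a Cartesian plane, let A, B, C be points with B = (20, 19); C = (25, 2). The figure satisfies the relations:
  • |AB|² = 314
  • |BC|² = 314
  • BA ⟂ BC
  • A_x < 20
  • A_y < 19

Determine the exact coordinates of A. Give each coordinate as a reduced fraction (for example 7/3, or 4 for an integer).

1. A_x = 3  [[BA ⟂ BC ⇒ 5x-17y+223=0] ∩ [|A−(20, 19)|²=314]]
2. A_y = 14  [[BA ⟂ BC ⇒ 5x-17y+223=0] ∩ [|A−(20, 19)|²=314]]
   so A = (3, 14)

A = (3, 14)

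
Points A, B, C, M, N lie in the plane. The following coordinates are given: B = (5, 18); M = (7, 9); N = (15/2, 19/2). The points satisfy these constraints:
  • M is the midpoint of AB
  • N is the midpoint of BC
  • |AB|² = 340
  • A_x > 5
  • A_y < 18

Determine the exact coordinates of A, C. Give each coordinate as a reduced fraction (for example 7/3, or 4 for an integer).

1. A_x = 9  [A = 2·M−B = 2·(7, 9)−(5, 18)]
2. A_y = 0  [A = 2·M−B = 2·(7, 9)−(5, 18)]
   so A = (9, 0)
3. C_x = 10  [C = 2·N−B = 2·(15/2, 19/2)−(5, 18)]
4. C_y = 1  [C = 2·N−B = 2·(15/2, 19/2)−(5, 18)]
   so C = (10, 1)

A = (9, 0)
C = (10, 1)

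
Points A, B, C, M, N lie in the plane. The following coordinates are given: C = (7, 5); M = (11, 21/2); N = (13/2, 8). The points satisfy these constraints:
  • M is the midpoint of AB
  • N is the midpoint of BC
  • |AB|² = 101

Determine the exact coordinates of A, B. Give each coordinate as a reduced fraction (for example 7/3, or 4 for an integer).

1. B_x = 6  [B = 2·N−C = 2·(13/2, 8)−(7, 5)]
2. B_y = 11  [B = 2·N−C = 2·(13/2, 8)−(7, 5)]
   so B = (6, 11)
3. A_x = 16  [A = 2·M−B = 2·(11, 21/2)−(6, 11)]
4. A_y = 10  [A = 2·M−B = 2·(11, 21/2)−(6, 11)]
   so A = (16, 10)

A = (16, 10)
B = (6, 11)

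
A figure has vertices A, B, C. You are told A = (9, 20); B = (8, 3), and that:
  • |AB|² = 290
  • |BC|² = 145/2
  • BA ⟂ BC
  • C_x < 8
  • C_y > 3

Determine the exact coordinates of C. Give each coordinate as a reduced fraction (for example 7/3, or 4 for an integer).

C = (-1/2, 7/2)

1. C_x = -1/2  [[BA ⟂ BC ⇒ 1x+17y-59=0] ∩ [|C−(8, 3)|²=145/2]]
2. C_y = 7/2  [[BA ⟂ BC ⇒ 1x+17y-59=0] ∩ [|C−(8, 3)|²=145/2]]
   so C = (-1/2, 7/2)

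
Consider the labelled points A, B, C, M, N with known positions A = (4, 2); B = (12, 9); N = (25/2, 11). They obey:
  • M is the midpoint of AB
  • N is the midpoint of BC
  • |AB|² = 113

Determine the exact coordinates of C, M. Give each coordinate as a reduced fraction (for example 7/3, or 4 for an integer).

1. M_x = 8  [2·M = A+B = (4, 2)+(12, 9)]
2. M_y = 11/2  [2·M = A+B = (4, 2)+(12, 9)]
   so M = (8, 11/2)
3. C_x = 13  [C = 2·N−B = 2·(25/2, 11)−(12, 9)]
4. C_y = 13  [C = 2·N−B = 2·(25/2, 11)−(12, 9)]
   so C = (13, 13)

C = (13, 13)
M = (8, 11/2)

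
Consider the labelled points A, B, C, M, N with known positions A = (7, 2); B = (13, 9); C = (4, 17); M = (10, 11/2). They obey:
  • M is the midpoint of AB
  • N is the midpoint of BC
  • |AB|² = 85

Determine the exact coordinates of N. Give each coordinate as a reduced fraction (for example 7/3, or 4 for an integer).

N = (17/2, 13)

1. N_x = 17/2  [2·N = B+C = (13, 9)+(4, 17)]
2. N_y = 13  [2·N = B+C = (13, 9)+(4, 17)]
   so N = (17/2, 13)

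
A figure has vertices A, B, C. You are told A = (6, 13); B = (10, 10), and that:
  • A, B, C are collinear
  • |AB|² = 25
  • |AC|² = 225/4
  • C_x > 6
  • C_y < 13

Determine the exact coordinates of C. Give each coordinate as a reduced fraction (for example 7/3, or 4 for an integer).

1. C_x = 12  [[A, B, C are collinear ⇒ 3x+4y-70=0] ∩ [|C−(6, 13)|²=225/4]]
2. C_y = 17/2  [[A, B, C are collinear ⇒ 3x+4y-70=0] ∩ [|C−(6, 13)|²=225/4]]
   so C = (12, 17/2)

C = (12, 17/2)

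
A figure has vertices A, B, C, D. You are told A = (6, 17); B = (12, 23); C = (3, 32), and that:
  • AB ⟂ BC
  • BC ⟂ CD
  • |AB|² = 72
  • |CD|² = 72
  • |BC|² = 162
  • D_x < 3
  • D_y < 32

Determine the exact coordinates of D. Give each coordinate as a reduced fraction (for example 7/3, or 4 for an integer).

D = (-3, 26)

1. D_x = -3  [[BC ⟂ CD ⇒ -9x+9y-261=0] ∩ [|D−(3, 32)|²=72]]
2. D_y = 26  [[BC ⟂ CD ⇒ -9x+9y-261=0] ∩ [|D−(3, 32)|²=72]]
   so D = (-3, 26)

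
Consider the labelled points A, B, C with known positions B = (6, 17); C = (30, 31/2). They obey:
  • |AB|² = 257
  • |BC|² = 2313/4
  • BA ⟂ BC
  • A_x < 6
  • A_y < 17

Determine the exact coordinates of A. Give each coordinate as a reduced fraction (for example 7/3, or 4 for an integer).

A = (5, 1)

1. A_x = 5  [[BA ⟂ BC ⇒ 24x-3/2y-237/2=0] ∩ [|A−(6, 17)|²=257]]
2. A_y = 1  [[BA ⟂ BC ⇒ 24x-3/2y-237/2=0] ∩ [|A−(6, 17)|²=257]]
   so A = (5, 1)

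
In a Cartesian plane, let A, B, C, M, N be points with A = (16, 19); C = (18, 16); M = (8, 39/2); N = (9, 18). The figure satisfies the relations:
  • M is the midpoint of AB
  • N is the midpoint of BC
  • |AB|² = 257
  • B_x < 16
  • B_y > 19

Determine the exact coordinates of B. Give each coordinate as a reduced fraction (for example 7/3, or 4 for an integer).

1. B_x = 0  [B = 2·M−A = 2·(8, 39/2)−(16, 19)]
2. B_y = 20  [B = 2·M−A = 2·(8, 39/2)−(16, 19)]
   so B = (0, 20)

B = (0, 20)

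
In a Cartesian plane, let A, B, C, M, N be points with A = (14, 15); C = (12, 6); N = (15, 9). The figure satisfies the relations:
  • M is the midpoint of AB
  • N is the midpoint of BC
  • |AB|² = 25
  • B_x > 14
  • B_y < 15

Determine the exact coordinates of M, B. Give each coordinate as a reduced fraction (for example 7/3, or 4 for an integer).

1. B_x = 18  [B = 2·N−C = 2·(15, 9)−(12, 6)]
2. B_y = 12  [B = 2·N−C = 2·(15, 9)−(12, 6)]
   so B = (18, 12)
3. M_x = 16  [2·M = A+B = (14, 15)+(18, 12)]
4. M_y = 27/2  [2·M = A+B = (14, 15)+(18, 12)]
   so M = (16, 27/2)

M = (16, 27/2)
B = (18, 12)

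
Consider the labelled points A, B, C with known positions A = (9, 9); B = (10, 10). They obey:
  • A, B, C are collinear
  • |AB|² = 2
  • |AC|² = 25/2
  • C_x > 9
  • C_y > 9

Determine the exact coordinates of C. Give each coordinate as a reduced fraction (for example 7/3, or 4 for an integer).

C = (23/2, 23/2)

1. C_x = 23/2  [[A, B, C are collinear ⇒ -1x+1y=0] ∩ [|C−(9, 9)|²=25/2]]
2. C_y = 23/2  [[A, B, C are collinear ⇒ -1x+1y=0] ∩ [|C−(9, 9)|²=25/2]]
   so C = (23/2, 23/2)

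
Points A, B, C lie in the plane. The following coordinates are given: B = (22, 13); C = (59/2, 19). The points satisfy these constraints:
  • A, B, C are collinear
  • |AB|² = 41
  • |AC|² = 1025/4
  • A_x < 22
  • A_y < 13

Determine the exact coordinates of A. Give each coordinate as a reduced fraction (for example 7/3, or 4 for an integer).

1. A_x = 17  [[A, B, C are collinear ⇒ -6x+15/2y+69/2=0] ∩ [|A−(22, 13)|²=41]]
2. A_y = 9  [[A, B, C are collinear ⇒ -6x+15/2y+69/2=0] ∩ [|A−(22, 13)|²=41]]
   so A = (17, 9)

A = (17, 9)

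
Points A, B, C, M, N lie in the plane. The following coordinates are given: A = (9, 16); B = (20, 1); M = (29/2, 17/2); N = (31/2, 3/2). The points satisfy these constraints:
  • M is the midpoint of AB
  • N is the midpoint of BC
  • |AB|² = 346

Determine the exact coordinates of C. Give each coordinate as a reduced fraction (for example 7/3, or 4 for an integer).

C = (11, 2)

1. C_x = 11  [C = 2·N−B = 2·(31/2, 3/2)−(20, 1)]
2. C_y = 2  [C = 2·N−B = 2·(31/2, 3/2)−(20, 1)]
   so C = (11, 2)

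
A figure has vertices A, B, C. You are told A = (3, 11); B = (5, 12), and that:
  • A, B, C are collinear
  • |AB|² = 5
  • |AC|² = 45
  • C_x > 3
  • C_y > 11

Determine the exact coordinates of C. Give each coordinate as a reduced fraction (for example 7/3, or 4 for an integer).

1. C_x = 9  [[A, B, C are collinear ⇒ -1x+2y-19=0] ∩ [|C−(3, 11)|²=45]]
2. C_y = 14  [[A, B, C are collinear ⇒ -1x+2y-19=0] ∩ [|C−(3, 11)|²=45]]
   so C = (9, 14)

C = (9, 14)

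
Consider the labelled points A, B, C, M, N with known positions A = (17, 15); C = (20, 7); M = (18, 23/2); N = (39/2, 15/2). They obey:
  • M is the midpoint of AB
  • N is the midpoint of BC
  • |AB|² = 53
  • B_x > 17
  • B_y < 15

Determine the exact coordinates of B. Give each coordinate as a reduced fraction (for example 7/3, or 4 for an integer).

1. B_x = 19  [B = 2·M−A = 2·(18, 23/2)−(17, 15)]
2. B_y = 8  [B = 2·M−A = 2·(18, 23/2)−(17, 15)]
   so B = (19, 8)

B = (19, 8)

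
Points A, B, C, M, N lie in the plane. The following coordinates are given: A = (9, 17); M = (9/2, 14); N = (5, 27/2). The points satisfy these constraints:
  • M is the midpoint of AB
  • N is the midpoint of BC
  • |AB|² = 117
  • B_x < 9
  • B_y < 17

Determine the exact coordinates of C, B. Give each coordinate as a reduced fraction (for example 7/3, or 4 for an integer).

C = (10, 16)
B = (0, 11)

1. B_x = 0  [B = 2·M−A = 2·(9/2, 14)−(9, 17)]
2. B_y = 11  [B = 2·M−A = 2·(9/2, 14)−(9, 17)]
   so B = (0, 11)
3. C_x = 10  [C = 2·N−B = 2·(5, 27/2)−(0, 11)]
4. C_y = 16  [C = 2·N−B = 2·(5, 27/2)−(0, 11)]
   so C = (10, 16)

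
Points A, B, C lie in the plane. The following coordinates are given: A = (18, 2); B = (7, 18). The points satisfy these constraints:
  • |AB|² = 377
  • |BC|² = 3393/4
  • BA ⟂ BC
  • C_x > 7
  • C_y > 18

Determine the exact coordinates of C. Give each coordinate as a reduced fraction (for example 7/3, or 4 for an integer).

1. C_x = 31  [[BA ⟂ BC ⇒ 11x-16y+211=0] ∩ [|C−(7, 18)|²=3393/4]]
2. C_y = 69/2  [[BA ⟂ BC ⇒ 11x-16y+211=0] ∩ [|C−(7, 18)|²=3393/4]]
   so C = (31, 69/2)

C = (31, 69/2)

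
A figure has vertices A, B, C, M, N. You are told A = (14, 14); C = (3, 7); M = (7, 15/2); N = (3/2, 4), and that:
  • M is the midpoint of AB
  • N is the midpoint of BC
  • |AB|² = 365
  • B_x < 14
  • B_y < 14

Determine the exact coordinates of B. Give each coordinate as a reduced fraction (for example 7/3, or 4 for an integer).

B = (0, 1)

1. B_x = 0  [B = 2·M−A = 2·(7, 15/2)−(14, 14)]
2. B_y = 1  [B = 2·M−A = 2·(7, 15/2)−(14, 14)]
   so B = (0, 1)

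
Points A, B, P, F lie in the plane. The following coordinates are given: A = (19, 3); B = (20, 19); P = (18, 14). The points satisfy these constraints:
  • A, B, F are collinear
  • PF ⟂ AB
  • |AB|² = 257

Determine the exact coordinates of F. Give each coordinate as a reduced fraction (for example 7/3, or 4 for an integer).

F = (5058/257, 3571/257)

1. F_x = 5058/257  [[A, B, F are collinear ⇒ -16x+1y+301=0] ∩ [PF ⟂ AB ⇒ 1x+16y-242=0]]
2. F_y = 3571/257  [[A, B, F are collinear ⇒ -16x+1y+301=0] ∩ [PF ⟂ AB ⇒ 1x+16y-242=0]]
   so F = (5058/257, 3571/257)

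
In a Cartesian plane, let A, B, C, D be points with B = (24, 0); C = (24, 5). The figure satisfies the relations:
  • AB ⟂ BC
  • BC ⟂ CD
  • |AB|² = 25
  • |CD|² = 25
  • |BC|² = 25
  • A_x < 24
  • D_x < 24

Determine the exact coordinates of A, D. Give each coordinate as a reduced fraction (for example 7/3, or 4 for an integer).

1. A_x = 19  [[AB ⟂ BC ⇒ -5y=0] ∩ [|A−(24, 0)|²=25]]
2. A_y = 0  [[AB ⟂ BC ⇒ -5y=0] ∩ [|A−(24, 0)|²=25]]
   so A = (19, 0)
3. D_x = 19  [[BC ⟂ CD ⇒ 5y-25=0] ∩ [|D−(24, 5)|²=25]]
4. D_y = 5  [[BC ⟂ CD ⇒ 5y-25=0] ∩ [|D−(24, 5)|²=25]]
   so D = (19, 5)

A = (19, 0)
D = (19, 5)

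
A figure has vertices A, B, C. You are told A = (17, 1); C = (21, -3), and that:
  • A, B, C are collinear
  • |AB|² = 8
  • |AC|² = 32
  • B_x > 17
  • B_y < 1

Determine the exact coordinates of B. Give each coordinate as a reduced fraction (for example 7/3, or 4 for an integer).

B = (19, -1)

1. B_x = 19  [[A, B, C are collinear ⇒ -4x-4y+72=0] ∩ [|B−(17, 1)|²=8]]
2. B_y = -1  [[A, B, C are collinear ⇒ -4x-4y+72=0] ∩ [|B−(17, 1)|²=8]]
   so B = (19, -1)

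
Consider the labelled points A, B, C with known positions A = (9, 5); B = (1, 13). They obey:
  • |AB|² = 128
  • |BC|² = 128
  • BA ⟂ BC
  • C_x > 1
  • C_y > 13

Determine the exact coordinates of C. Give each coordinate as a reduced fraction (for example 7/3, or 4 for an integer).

1. C_x = 9  [[BA ⟂ BC ⇒ 8x-8y+96=0] ∩ [|C−(1, 13)|²=128]]
2. C_y = 21  [[BA ⟂ BC ⇒ 8x-8y+96=0] ∩ [|C−(1, 13)|²=128]]
   so C = (9, 21)

C = (9, 21)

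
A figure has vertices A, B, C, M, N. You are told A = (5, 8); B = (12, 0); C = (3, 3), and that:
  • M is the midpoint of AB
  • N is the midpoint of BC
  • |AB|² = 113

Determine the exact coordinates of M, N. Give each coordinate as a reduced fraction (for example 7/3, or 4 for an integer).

1. M_x = 17/2  [2·M = A+B = (5, 8)+(12, 0)]
2. M_y = 4  [2·M = A+B = (5, 8)+(12, 0)]
   so M = (17/2, 4)
3. N_x = 15/2  [2·N = B+C = (12, 0)+(3, 3)]
4. N_y = 3/2  [2·N = B+C = (12, 0)+(3, 3)]
   so N = (15/2, 3/2)

M = (17/2, 4)
N = (15/2, 3/2)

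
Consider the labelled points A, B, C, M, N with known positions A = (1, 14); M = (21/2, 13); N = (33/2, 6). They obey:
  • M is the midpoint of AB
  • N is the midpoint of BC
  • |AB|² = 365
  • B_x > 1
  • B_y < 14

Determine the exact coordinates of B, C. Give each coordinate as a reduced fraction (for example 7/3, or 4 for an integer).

B = (20, 12)
C = (13, 0)

1. B_x = 20  [B = 2·M−A = 2·(21/2, 13)−(1, 14)]
2. B_y = 12  [B = 2·M−A = 2·(21/2, 13)−(1, 14)]
   so B = (20, 12)
3. C_x = 13  [C = 2·N−B = 2·(33/2, 6)−(20, 12)]
4. C_y = 0  [C = 2·N−B = 2·(33/2, 6)−(20, 12)]
   so C = (13, 0)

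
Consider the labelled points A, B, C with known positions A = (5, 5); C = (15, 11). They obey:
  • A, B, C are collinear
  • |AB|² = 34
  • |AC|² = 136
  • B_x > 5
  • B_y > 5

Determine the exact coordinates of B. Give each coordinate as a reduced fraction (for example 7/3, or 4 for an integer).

B = (10, 8)

1. B_x = 10  [[A, B, C are collinear ⇒ 6x-10y+20=0] ∩ [|B−(5, 5)|²=34]]
2. B_y = 8  [[A, B, C are collinear ⇒ 6x-10y+20=0] ∩ [|B−(5, 5)|²=34]]
   so B = (10, 8)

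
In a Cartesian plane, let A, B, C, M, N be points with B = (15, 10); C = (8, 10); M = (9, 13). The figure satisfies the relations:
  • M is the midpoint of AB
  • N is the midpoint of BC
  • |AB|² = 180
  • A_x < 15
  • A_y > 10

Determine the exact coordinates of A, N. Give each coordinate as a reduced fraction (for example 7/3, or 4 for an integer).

A = (3, 16)
N = (23/2, 10)

1. A_x = 3  [A = 2·M−B = 2·(9, 13)−(15, 10)]
2. A_y = 16  [A = 2·M−B = 2·(9, 13)−(15, 10)]
   so A = (3, 16)
3. N_x = 23/2  [2·N = B+C = (15, 10)+(8, 10)]
4. N_y = 10  [2·N = B+C = (15, 10)+(8, 10)]
   so N = (23/2, 10)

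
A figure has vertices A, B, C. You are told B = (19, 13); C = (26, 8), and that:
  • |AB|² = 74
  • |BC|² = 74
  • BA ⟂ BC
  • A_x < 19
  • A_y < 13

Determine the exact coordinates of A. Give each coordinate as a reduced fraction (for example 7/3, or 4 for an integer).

1. A_x = 14  [[BA ⟂ BC ⇒ 7x-5y-68=0] ∩ [|A−(19, 13)|²=74]]
2. A_y = 6  [[BA ⟂ BC ⇒ 7x-5y-68=0] ∩ [|A−(19, 13)|²=74]]
   so A = (14, 6)

A = (14, 6)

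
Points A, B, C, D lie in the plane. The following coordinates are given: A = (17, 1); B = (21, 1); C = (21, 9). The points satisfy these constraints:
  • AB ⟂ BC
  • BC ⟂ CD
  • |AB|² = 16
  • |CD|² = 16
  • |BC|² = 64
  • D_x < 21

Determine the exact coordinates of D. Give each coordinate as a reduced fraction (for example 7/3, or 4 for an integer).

D = (17, 9)

1. D_x = 17  [[BC ⟂ CD ⇒ 8y-72=0] ∩ [|D−(21, 9)|²=16]]
2. D_y = 9  [[BC ⟂ CD ⇒ 8y-72=0] ∩ [|D−(21, 9)|²=16]]
   so D = (17, 9)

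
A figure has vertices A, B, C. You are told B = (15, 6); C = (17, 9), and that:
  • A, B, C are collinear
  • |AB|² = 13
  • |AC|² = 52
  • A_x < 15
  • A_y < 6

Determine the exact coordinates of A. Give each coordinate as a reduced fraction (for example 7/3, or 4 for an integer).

1. A_x = 13  [[A, B, C are collinear ⇒ -3x+2y+33=0] ∩ [|A−(15, 6)|²=13]]
2. A_y = 3  [[A, B, C are collinear ⇒ -3x+2y+33=0] ∩ [|A−(15, 6)|²=13]]
   so A = (13, 3)

A = (13, 3)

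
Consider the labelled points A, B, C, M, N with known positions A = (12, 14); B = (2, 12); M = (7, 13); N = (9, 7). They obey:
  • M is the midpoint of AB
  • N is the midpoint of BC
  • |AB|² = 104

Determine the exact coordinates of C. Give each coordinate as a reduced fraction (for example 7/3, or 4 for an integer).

C = (16, 2)

1. C_x = 16  [C = 2·N−B = 2·(9, 7)−(2, 12)]
2. C_y = 2  [C = 2·N−B = 2·(9, 7)−(2, 12)]
   so C = (16, 2)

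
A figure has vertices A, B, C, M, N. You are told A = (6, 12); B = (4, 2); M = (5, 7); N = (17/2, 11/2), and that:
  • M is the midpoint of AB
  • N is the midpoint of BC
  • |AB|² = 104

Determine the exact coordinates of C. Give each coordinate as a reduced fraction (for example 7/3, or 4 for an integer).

1. C_x = 13  [C = 2·N−B = 2·(17/2, 11/2)−(4, 2)]
2. C_y = 9  [C = 2·N−B = 2·(17/2, 11/2)−(4, 2)]
   so C = (13, 9)

C = (13, 9)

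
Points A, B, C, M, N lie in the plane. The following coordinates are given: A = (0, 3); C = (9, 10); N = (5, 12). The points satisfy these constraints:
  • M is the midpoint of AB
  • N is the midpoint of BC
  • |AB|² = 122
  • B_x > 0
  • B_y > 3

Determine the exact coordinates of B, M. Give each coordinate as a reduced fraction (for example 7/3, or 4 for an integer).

1. B_x = 1  [B = 2·N−C = 2·(5, 12)−(9, 10)]
2. B_y = 14  [B = 2·N−C = 2·(5, 12)−(9, 10)]
   so B = (1, 14)
3. M_x = 1/2  [2·M = A+B = (0, 3)+(1, 14)]
4. M_y = 17/2  [2·M = A+B = (0, 3)+(1, 14)]
   so M = (1/2, 17/2)

B = (1, 14)
M = (1/2, 17/2)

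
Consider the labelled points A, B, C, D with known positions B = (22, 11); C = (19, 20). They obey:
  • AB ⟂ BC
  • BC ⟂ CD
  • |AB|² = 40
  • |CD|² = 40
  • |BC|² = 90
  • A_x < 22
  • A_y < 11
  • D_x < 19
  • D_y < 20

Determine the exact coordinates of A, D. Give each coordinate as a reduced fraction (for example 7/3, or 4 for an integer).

A = (16, 9)
D = (13, 18)

1. A_x = 16  [[AB ⟂ BC ⇒ 3x-9y+33=0] ∩ [|A−(22, 11)|²=40]]
2. A_y = 9  [[AB ⟂ BC ⇒ 3x-9y+33=0] ∩ [|A−(22, 11)|²=40]]
   so A = (16, 9)
3. D_x = 13  [[BC ⟂ CD ⇒ -3x+9y-123=0] ∩ [|D−(19, 20)|²=40]]
4. D_y = 18  [[BC ⟂ CD ⇒ -3x+9y-123=0] ∩ [|D−(19, 20)|²=40]]
   so D = (13, 18)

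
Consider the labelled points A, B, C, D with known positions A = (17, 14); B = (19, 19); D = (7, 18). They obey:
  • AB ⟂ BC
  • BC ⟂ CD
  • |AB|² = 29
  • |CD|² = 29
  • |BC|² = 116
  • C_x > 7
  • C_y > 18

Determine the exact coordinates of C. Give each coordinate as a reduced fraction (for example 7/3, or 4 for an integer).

1. C_x = 9  [[AB ⟂ BC ⇒ 2x+5y-133=0] ∩ [|C−(7, 18)|²=29]]
2. C_y = 23  [[AB ⟂ BC ⇒ 2x+5y-133=0] ∩ [|C−(7, 18)|²=29]]
   so C = (9, 23)

C = (9, 23)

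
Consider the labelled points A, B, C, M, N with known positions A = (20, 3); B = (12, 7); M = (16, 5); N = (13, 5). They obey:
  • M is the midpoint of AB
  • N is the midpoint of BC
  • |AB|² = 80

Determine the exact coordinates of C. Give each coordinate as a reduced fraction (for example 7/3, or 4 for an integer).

C = (14, 3)

1. C_x = 14  [C = 2·N−B = 2·(13, 5)−(12, 7)]
2. C_y = 3  [C = 2·N−B = 2·(13, 5)−(12, 7)]
   so C = (14, 3)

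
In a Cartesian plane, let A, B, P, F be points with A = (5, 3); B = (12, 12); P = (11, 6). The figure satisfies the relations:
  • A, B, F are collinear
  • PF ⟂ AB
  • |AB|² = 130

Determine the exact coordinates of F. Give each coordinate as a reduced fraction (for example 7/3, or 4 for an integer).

1. F_x = 1133/130  [[A, B, F are collinear ⇒ -9x+7y+24=0] ∩ [PF ⟂ AB ⇒ 7x+9y-131=0]]
2. F_y = 1011/130  [[A, B, F are collinear ⇒ -9x+7y+24=0] ∩ [PF ⟂ AB ⇒ 7x+9y-131=0]]
   so F = (1133/130, 1011/130)

F = (1133/130, 1011/130)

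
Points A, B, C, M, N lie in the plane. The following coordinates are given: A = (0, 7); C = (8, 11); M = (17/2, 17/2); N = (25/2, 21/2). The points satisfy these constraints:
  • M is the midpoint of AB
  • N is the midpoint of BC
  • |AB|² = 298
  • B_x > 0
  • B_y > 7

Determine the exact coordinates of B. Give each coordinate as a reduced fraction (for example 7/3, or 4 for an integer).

B = (17, 10)

1. B_x = 17  [B = 2·M−A = 2·(17/2, 17/2)−(0, 7)]
2. B_y = 10  [B = 2·M−A = 2·(17/2, 17/2)−(0, 7)]
   so B = (17, 10)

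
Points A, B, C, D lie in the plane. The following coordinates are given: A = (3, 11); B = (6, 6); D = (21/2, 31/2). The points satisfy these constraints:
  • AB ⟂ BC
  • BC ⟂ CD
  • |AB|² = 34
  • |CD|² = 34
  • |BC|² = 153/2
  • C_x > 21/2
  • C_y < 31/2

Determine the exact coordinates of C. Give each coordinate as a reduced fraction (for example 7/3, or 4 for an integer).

1. C_x = 27/2  [[AB ⟂ BC ⇒ 3x-5y+12=0] ∩ [|C−(21/2, 31/2)|²=34]]
2. C_y = 21/2  [[AB ⟂ BC ⇒ 3x-5y+12=0] ∩ [|C−(21/2, 31/2)|²=34]]
   so C = (27/2, 21/2)

C = (27/2, 21/2)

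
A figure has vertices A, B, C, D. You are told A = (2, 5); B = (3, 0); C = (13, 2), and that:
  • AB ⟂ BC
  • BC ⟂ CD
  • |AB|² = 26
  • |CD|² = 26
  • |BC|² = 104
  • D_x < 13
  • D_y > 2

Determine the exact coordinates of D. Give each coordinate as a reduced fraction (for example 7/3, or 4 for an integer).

1. D_x = 12  [[BC ⟂ CD ⇒ 10x+2y-134=0] ∩ [|D−(13, 2)|²=26]]
2. D_y = 7  [[BC ⟂ CD ⇒ 10x+2y-134=0] ∩ [|D−(13, 2)|²=26]]
   so D = (12, 7)

D = (12, 7)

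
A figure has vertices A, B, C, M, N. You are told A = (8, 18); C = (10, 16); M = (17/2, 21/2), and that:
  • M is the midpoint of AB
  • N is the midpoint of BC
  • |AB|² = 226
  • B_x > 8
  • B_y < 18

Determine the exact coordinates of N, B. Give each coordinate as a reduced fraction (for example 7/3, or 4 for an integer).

N = (19/2, 19/2)
B = (9, 3)

1. B_x = 9  [B = 2·M−A = 2·(17/2, 21/2)−(8, 18)]
2. B_y = 3  [B = 2·M−A = 2·(17/2, 21/2)−(8, 18)]
   so B = (9, 3)
3. N_x = 19/2  [2·N = B+C = (9, 3)+(10, 16)]
4. N_y = 19/2  [2·N = B+C = (9, 3)+(10, 16)]
   so N = (19/2, 19/2)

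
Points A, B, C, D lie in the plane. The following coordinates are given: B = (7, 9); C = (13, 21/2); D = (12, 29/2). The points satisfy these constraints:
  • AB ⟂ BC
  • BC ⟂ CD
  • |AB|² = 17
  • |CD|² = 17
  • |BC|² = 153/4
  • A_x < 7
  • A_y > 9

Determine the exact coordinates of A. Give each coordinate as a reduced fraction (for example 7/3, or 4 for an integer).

1. A_x = 6  [[AB ⟂ BC ⇒ -6x-3/2y+111/2=0] ∩ [|A−(7, 9)|²=17]]
2. A_y = 13  [[AB ⟂ BC ⇒ -6x-3/2y+111/2=0] ∩ [|A−(7, 9)|²=17]]
   so A = (6, 13)

A = (6, 13)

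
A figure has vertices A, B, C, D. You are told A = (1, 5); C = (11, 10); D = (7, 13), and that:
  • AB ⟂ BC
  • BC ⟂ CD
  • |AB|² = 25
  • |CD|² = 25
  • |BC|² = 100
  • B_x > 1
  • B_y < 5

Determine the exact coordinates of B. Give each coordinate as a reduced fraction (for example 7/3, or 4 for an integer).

B = (5, 2)

1. B_x = 5  [[BC ⟂ CD ⇒ 4x-3y-14=0] ∩ [|B−(1, 5)|²=25]]
2. B_y = 2  [[BC ⟂ CD ⇒ 4x-3y-14=0] ∩ [|B−(1, 5)|²=25]]
   so B = (5, 2)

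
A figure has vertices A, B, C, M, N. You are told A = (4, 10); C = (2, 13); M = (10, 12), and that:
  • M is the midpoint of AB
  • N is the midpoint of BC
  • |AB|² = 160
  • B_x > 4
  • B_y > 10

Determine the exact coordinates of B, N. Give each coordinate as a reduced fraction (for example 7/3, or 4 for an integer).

B = (16, 14)
N = (9, 27/2)

1. B_x = 16  [B = 2·M−A = 2·(10, 12)−(4, 10)]
2. B_y = 14  [B = 2·M−A = 2·(10, 12)−(4, 10)]
   so B = (16, 14)
3. N_x = 9  [2·N = B+C = (16, 14)+(2, 13)]
4. N_y = 27/2  [2·N = B+C = (16, 14)+(2, 13)]
   so N = (9, 27/2)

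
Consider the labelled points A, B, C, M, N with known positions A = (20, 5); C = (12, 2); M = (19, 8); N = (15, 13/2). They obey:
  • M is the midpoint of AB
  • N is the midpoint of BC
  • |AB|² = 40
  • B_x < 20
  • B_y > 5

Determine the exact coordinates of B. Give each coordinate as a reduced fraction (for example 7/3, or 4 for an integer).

1. B_x = 18  [B = 2·M−A = 2·(19, 8)−(20, 5)]
2. B_y = 11  [B = 2·M−A = 2·(19, 8)−(20, 5)]
   so B = (18, 11)

B = (18, 11)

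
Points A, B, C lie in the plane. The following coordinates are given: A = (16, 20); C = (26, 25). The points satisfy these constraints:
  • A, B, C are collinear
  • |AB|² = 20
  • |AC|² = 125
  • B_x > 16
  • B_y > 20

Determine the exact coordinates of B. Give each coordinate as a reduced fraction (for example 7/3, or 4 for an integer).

B = (20, 22)

1. B_x = 20  [[A, B, C are collinear ⇒ 5x-10y+120=0] ∩ [|B−(16, 20)|²=20]]
2. B_y = 22  [[A, B, C are collinear ⇒ 5x-10y+120=0] ∩ [|B−(16, 20)|²=20]]
   so B = (20, 22)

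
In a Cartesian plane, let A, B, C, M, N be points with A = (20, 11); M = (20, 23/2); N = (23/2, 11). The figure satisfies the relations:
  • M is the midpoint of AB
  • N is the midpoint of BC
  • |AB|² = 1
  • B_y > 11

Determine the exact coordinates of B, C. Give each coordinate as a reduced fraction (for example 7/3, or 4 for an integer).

1. B_x = 20  [B = 2·M−A = 2·(20, 23/2)−(20, 11)]
2. B_y = 12  [B = 2·M−A = 2·(20, 23/2)−(20, 11)]
   so B = (20, 12)
3. C_x = 3  [C = 2·N−B = 2·(23/2, 11)−(20, 12)]
4. C_y = 10  [C = 2·N−B = 2·(23/2, 11)−(20, 12)]
   so C = (3, 10)

B = (20, 12)
C = (3, 10)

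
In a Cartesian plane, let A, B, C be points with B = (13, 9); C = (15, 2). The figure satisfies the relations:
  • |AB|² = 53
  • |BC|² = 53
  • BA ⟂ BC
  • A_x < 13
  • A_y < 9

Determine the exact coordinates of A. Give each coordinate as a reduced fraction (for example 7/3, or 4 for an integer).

1. A_x = 6  [[BA ⟂ BC ⇒ 2x-7y+37=0] ∩ [|A−(13, 9)|²=53]]
2. A_y = 7  [[BA ⟂ BC ⇒ 2x-7y+37=0] ∩ [|A−(13, 9)|²=53]]
   so A = (6, 7)

A = (6, 7)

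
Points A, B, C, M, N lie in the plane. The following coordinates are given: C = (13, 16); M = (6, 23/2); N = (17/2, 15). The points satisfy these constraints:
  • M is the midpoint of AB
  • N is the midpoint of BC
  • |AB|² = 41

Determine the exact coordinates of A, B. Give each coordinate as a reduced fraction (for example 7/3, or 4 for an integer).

1. B_x = 4  [B = 2·N−C = 2·(17/2, 15)−(13, 16)]
2. B_y = 14  [B = 2·N−C = 2·(17/2, 15)−(13, 16)]
   so B = (4, 14)
3. A_x = 8  [A = 2·M−B = 2·(6, 23/2)−(4, 14)]
4. A_y = 9  [A = 2·M−B = 2·(6, 23/2)−(4, 14)]
   so A = (8, 9)

A = (8, 9)
B = (4, 14)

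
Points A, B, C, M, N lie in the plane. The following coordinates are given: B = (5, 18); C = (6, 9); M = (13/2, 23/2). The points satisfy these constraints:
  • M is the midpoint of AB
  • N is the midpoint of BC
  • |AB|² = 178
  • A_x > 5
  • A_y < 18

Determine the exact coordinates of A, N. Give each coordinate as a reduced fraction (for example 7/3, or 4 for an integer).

A = (8, 5)
N = (11/2, 27/2)

1. A_x = 8  [A = 2·M−B = 2·(13/2, 23/2)−(5, 18)]
2. A_y = 5  [A = 2·M−B = 2·(13/2, 23/2)−(5, 18)]
   so A = (8, 5)
3. N_x = 11/2  [2·N = B+C = (5, 18)+(6, 9)]
4. N_y = 27/2  [2·N = B+C = (5, 18)+(6, 9)]
   so N = (11/2, 27/2)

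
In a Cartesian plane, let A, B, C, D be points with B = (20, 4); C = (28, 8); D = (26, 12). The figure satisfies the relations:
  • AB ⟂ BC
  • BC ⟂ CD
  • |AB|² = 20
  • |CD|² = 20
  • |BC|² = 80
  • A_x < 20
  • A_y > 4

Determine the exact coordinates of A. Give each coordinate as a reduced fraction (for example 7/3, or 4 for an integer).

A = (18, 8)

1. A_x = 18  [[AB ⟂ BC ⇒ -8x-4y+176=0] ∩ [|A−(20, 4)|²=20]]
2. A_y = 8  [[AB ⟂ BC ⇒ -8x-4y+176=0] ∩ [|A−(20, 4)|²=20]]
   so A = (18, 8)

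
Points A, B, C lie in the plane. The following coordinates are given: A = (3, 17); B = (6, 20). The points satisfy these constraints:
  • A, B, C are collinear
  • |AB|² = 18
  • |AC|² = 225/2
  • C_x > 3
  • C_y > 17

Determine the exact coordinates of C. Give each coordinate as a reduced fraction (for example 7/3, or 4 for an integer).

1. C_x = 21/2  [[A, B, C are collinear ⇒ -3x+3y-42=0] ∩ [|C−(3, 17)|²=225/2]]
2. C_y = 49/2  [[A, B, C are collinear ⇒ -3x+3y-42=0] ∩ [|C−(3, 17)|²=225/2]]
   so C = (21/2, 49/2)

C = (21/2, 49/2)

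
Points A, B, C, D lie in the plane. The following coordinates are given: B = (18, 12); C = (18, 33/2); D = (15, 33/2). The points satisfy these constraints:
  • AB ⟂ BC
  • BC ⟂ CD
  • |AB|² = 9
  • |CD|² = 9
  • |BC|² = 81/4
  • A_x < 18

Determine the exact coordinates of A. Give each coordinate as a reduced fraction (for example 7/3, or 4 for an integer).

A = (15, 12)

1. A_x = 15  [[AB ⟂ BC ⇒ -9/2y+54=0] ∩ [|A−(18, 12)|²=9]]
2. A_y = 12  [[AB ⟂ BC ⇒ -9/2y+54=0] ∩ [|A−(18, 12)|²=9]]
   so A = (15, 12)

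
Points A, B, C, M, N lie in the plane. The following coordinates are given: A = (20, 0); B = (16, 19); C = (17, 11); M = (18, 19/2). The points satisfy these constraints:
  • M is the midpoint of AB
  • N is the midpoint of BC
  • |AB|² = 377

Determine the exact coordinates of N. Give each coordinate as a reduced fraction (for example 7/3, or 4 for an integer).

1. N_x = 33/2  [2·N = B+C = (16, 19)+(17, 11)]
2. N_y = 15  [2·N = B+C = (16, 19)+(17, 11)]
   so N = (33/2, 15)

N = (33/2, 15)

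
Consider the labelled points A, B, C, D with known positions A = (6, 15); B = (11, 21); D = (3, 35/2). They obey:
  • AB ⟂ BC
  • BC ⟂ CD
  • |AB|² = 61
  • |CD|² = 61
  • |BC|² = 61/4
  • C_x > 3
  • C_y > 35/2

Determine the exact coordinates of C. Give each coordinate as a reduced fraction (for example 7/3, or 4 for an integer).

C = (8, 47/2)

1. C_x = 8  [[AB ⟂ BC ⇒ 5x+6y-181=0] ∩ [|C−(3, 35/2)|²=61]]
2. C_y = 47/2  [[AB ⟂ BC ⇒ 5x+6y-181=0] ∩ [|C−(3, 35/2)|²=61]]
   so C = (8, 47/2)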